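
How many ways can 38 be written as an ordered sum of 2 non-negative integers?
C(38+2-1, 2-1) = C(39, 1) = 39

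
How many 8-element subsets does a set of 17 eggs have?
C(17,8) = 17!/(8!×9!) = 24310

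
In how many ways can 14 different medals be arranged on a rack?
14! = 87178291200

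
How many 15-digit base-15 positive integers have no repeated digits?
First digit: 14 choices (nonzero). Then descending: 14 × 14 × 13 × 12 × 11 × 10 × 9 × 8 × 7 × 6 × 5 × 4 × 3 × 2 × 1 = 1220496076800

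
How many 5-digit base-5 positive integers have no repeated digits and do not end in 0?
Last digit: 4 nonzero choices. First digit: 3 (nonzero, ≠last). Middle 3: P(3,3) = 6. Total = 72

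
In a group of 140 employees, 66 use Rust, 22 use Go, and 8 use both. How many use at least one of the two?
|A∪B| = |A| + |B| - |A∩B| = 66 + 22 - 8 = 80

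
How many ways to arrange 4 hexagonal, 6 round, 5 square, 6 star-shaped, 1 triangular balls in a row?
22! / (4! × 6! × 5! × 6! × 1!) = 752851139040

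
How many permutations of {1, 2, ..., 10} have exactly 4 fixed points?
Choose the 4 fixed points C(10,4) = 210, derange the rest: !6 = Σ_{j=0}^{6} (-1)^j·6!/j! = 720 - 720 + 360 - 120 + 30 - 6 + 1 = 265. Product = 210 × 265 = 55650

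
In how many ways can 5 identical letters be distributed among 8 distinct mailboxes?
C(5+8-1, 8-1) = C(12, 7) = 792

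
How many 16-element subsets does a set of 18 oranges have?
C(18,16) = 18!/(16!×2!) = 153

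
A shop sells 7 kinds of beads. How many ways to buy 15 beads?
C(15+7-1, 7-1) = C(21, 6) = 54264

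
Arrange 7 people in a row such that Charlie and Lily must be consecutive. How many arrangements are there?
Treat the 2 as one block: (7-2+1)! × 2! = 720 × 2 = 1440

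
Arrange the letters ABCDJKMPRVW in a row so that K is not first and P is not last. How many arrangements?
By inclusion-exclusion: 11! - 2×(11-1)! + (11-2)! = 39916800 - 7257600 + 362880 = 33022080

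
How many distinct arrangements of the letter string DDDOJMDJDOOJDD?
14! / (3! × 1! × 7! × 3!) = 480480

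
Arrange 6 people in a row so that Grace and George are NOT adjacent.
Total - adjacent = 6! - (6-1)!×2 = 720 - 240 = 480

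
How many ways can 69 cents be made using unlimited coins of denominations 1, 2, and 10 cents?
Coefficient of x^69 in 1/(1-x^1) · 1/(1-x^2) · 1/(1-x^10). Case on j = number of 10-cent coins (j = 0..6); remainder r = 69 - 10j is made from {1,2} in ⌊r/2⌋+1 ways. r = 69, 59, 49, 39, 29, 19, 9 → 35 + 30 + 25 + 20 + 15 + 10 + 5 = 140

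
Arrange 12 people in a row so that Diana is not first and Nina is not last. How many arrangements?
By inclusion-exclusion: 12! - 2×(12-1)! + (12-2)! = 479001600 - 79833600 + 3628800 = 402796800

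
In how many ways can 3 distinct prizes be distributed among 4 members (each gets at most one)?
P(4,3) = 4!/(4-3)! = 24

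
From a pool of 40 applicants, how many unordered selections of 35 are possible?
C(40,35) = 40!/(35!×5!) = 658008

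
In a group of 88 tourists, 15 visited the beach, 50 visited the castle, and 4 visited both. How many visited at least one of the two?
|A∪B| = |A| + |B| - |A∩B| = 15 + 50 - 4 = 61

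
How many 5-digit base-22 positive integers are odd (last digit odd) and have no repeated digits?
Last∈{1,3,5,7,9,11,13,15,17,19,21}. Last=0: 0. Last nonzero: 11×20×P(20,3) = 1504800. Total = 1504800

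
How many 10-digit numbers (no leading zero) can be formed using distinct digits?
First digit: 9 choices (nonzero). Then descending: 9 × 9 × 8 × 7 × 6 × 5 × 4 × 3 × 2 × 1 = 3265920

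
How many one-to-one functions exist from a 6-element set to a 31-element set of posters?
P(31,6) = 31!/(31-6)! = 530122320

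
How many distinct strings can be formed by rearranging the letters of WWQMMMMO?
8! / (4! × 2! × 1! × 1!) = 840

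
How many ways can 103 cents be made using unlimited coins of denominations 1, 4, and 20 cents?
Coefficient of x^103 in 1/(1-x^1) · 1/(1-x^4) · 1/(1-x^20). Case on j = number of 20-cent coins (j = 0..5); remainder r = 103 - 20j is made from {1,4} in ⌊r/4⌋+1 ways. r = 103, 83, 63, 43, 23, 3 → 26 + 21 + 16 + 11 + 6 + 1 = 81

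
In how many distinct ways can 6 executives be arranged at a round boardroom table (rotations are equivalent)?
Circular: fix one position, arrange the rest. (6-1)! = 120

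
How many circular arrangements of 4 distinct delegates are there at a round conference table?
Circular: fix one position, arrange the rest. (4-1)! = 6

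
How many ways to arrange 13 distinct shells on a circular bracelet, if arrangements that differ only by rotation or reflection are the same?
(13-1)!/2 = 479001600/2 = 239500800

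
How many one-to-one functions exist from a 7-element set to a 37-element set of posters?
P(37,7) = 37!/(37-7)! = 51889178880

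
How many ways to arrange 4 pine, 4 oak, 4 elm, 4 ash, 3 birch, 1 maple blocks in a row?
20! / (4! × 4! × 4! × 4! × 3! × 1!) = 1222160940000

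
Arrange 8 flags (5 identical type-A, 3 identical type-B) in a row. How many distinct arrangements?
8! / (5! × 3!) = 56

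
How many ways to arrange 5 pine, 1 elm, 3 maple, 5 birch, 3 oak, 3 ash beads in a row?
20! / (5! × 1! × 3! × 5! × 3! × 3!) = 782183001600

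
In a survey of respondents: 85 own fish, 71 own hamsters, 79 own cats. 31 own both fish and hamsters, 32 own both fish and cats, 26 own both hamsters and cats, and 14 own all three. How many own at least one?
|A∪B∪C| = 85+71+79-31-32-26+14 = 160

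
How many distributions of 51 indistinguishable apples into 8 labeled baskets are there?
C(51+8-1, 8-1) = C(58, 7) = 300674088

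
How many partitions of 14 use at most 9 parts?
By conjugation, equals partitions of 14 into parts ≤ 9. Let r_j(i) = number of partitions of i into parts ≤ j, for i = 0..14. r_1(i) = 1 for all i; r_j(i) = r_{j-1}(i) + r_j(i-j). Rows j = 2..9: ≤2: 1 1 2 2 3 3 4 4 5 5 6 6 7 7 8; ≤3: 1 1 2 3 4 5 7 8 10 12 14 16 19 21 24; ≤4: 1 1 2 3 5 6 9 11 15 18 23 27 34 39 47; ≤5: 1 1 2 3 5 7 10 13 18 23 30 37 47 57 70; ≤6: 1 1 2 3 5 7 11 14 20 26 35 44 58 71 90; ≤7: 1 1 2 3 5 7 11 15 21 28 38 49 65 82 105; ≤8: 1 1 2 3 5 7 11 15 22 29 40 52 70 89 116; ≤9: 1 1 2 3 5 7 11 15 22 30 41 54 73 94 123. r_9(14) = 123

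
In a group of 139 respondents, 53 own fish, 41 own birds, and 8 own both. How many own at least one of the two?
|A∪B| = |A| + |B| - |A∩B| = 53 + 41 - 8 = 86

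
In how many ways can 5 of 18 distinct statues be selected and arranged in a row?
P(18,5) = 18!/(18-5)! = 1028160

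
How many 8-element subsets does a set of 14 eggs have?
C(14,8) = 14!/(8!×6!) = 3003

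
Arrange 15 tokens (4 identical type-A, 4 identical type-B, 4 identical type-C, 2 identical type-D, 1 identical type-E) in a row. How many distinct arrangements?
15! / (4! × 4! × 4! × 2! × 1!) = 47297250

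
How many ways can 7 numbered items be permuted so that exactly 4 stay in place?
Choose the 4 fixed points C(7,4) = 35, derange the rest: !3 = Σ_{j=0}^{3} (-1)^j·3!/j! = 6 - 6 + 3 - 1 = 2. Product = 35 × 2 = 70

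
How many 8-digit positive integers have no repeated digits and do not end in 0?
Last digit: 9 nonzero choices. First digit: 8 (nonzero, ≠last). Middle 6: P(8,6) = 20160. Total = 1451520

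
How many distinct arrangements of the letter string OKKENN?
6! / (2! × 1! × 1! × 2!) = 180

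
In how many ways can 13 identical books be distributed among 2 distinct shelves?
C(13+2-1, 2-1) = C(14, 1) = 14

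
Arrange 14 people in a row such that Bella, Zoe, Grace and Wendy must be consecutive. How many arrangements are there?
Treat the 4 as one block: (14-4+1)! × 4! = 39916800 × 24 = 958003200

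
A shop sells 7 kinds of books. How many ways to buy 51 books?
C(51+7-1, 7-1) = C(57, 6) = 36288252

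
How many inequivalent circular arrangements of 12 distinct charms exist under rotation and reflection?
(12-1)!/2 = 39916800/2 = 19958400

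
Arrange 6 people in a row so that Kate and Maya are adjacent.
Treat as block: (6-1)! × 2! = 120 × 2 = 240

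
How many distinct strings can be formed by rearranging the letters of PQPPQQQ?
7! / (4! × 3!) = 35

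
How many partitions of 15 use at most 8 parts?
By conjugation, equals partitions of 15 into parts ≤ 8. Let r_j(i) = number of partitions of i into parts ≤ j, for i = 0..15. r_1(i) = 1 for all i; r_j(i) = r_{j-1}(i) + r_j(i-j). Rows j = 2..8: ≤2: 1 1 2 2 3 3 4 4 5 5 6 6 7 7 8 8; ≤3: 1 1 2 3 4 5 7 8 10 12 14 16 19 21 24 27; ≤4: 1 1 2 3 5 6 9 11 15 18 23 27 34 39 47 54; ≤5: 1 1 2 3 5 7 10 13 18 23 30 37 47 57 70 84; ≤6: 1 1 2 3 5 7 11 14 20 26 35 44 58 71 90 110; ≤7: 1 1 2 3 5 7 11 15 21 28 38 49 65 82 105 131; ≤8: 1 1 2 3 5 7 11 15 22 29 40 52 70 89 116 146. r_8(15) = 146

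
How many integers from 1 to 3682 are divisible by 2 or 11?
⌊3682/2⌋ + ⌊3682/11⌋ - ⌊3682/22⌋ = 1841 + 334 - 167 = 2008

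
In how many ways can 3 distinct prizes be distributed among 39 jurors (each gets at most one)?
P(39,3) = 39!/(39-3)! = 54834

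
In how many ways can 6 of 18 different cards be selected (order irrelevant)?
C(18,6) = 18!/(6!×12!) = 18564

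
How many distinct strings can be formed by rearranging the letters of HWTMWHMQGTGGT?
13! / (3! × 3! × 1! × 2! × 2! × 2!) = 21621600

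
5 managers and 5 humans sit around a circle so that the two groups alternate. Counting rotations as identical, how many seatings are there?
Fix one of the managers: (5-1)! ways for the remaining managers, × 5! ways for the humans = 24 × 120 = 2880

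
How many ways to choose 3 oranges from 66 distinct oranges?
C(66,3) = 66!/(3!×63!) = 45760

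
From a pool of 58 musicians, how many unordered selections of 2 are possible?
C(58,2) = 58!/(2!×56!) = 1653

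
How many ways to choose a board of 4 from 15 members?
C(15,4) = 15!/(4!×11!) = 1365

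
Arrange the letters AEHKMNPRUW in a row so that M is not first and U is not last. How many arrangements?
By inclusion-exclusion: 10! - 2×(10-1)! + (10-2)! = 3628800 - 725760 + 40320 = 2943360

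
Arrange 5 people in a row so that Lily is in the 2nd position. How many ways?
Fix one position: (5-1)! = 24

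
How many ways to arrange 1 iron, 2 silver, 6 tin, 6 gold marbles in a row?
15! / (1! × 2! × 6! × 6!) = 1261260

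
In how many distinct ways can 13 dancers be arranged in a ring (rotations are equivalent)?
Circular: fix one position, arrange the rest. (13-1)! = 479001600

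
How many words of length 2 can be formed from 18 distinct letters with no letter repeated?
P(18,2) = 18!/(18-2)! = 306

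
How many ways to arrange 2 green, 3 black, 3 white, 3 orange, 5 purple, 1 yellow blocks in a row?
17! / (2! × 3! × 3! × 3! × 5! × 1!) = 6861254400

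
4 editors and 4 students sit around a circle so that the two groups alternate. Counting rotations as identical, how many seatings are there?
Fix one of the editors: (4-1)! ways for the remaining editors, × 4! ways for the students = 6 × 24 = 144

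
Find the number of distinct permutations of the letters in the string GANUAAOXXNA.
11! / (1! × 2! × 4! × 1! × 2! × 1!) = 415800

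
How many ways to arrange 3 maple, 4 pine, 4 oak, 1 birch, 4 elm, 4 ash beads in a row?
20! / (3! × 4! × 4! × 1! × 4! × 4!) = 1222160940000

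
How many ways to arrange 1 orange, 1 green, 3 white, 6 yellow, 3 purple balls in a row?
14! / (1! × 1! × 3! × 6! × 3!) = 3363360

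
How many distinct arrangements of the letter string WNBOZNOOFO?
10! / (1! × 1! × 4! × 1! × 2! × 1!) = 75600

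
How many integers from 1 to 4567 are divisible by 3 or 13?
⌊4567/3⌋ + ⌊4567/13⌋ - ⌊4567/39⌋ = 1522 + 351 - 117 = 1756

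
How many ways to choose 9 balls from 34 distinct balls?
C(34,9) = 34!/(9!×25!) = 52451256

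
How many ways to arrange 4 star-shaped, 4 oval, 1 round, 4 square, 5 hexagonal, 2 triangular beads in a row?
20! / (4! × 4! × 1! × 4! × 5! × 2!) = 733296564000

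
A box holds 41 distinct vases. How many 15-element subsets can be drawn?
C(41,15) = 41!/(15!×26!) = 63432274896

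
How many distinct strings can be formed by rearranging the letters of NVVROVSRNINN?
12! / (3! × 1! × 1! × 4! × 1! × 2!) = 1663200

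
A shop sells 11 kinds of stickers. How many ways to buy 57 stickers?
C(57+11-1, 11-1) = C(67, 10) = 247994680648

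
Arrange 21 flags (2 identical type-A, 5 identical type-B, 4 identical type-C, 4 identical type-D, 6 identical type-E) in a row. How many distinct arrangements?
21! / (2! × 5! × 4! × 4! × 6!) = 513307594800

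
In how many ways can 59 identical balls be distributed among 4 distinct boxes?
C(59+4-1, 4-1) = C(62, 3) = 37820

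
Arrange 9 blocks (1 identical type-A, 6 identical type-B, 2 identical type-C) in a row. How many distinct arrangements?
9! / (1! × 6! × 2!) = 252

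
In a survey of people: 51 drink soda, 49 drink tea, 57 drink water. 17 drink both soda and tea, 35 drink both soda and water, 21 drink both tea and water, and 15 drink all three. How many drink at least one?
|A∪B∪C| = 51+49+57-17-35-21+15 = 99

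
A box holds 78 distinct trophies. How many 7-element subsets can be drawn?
C(78,7) = 78!/(7!×71!) = 2641902120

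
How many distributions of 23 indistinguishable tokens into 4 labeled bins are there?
C(23+4-1, 4-1) = C(26, 3) = 2600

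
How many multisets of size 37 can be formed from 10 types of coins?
C(37+10-1, 10-1) = C(46, 9) = 1101716330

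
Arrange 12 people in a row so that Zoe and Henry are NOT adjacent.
Total - adjacent = 12! - (12-1)!×2 = 479001600 - 79833600 = 399168000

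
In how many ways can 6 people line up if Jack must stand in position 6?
Fix one position: (6-1)! = 120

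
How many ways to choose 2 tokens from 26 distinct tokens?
C(26,2) = 26!/(2!×24!) = 325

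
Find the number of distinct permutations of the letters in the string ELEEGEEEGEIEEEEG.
16! / (11! × 1! × 1! × 3!) = 87360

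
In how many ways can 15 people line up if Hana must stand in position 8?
Fix one position: (15-1)! = 87178291200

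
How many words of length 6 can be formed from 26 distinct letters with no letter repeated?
P(26,6) = 26!/(26-6)! = 165765600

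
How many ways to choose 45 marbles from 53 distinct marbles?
C(53,45) = 53!/(45!×8!) = 886322710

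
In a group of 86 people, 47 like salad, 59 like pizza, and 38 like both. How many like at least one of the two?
|A∪B| = |A| + |B| - |A∩B| = 47 + 59 - 38 = 68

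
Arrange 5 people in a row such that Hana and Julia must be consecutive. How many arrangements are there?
Treat the 2 as one block: (5-2+1)! × 2! = 24 × 2 = 48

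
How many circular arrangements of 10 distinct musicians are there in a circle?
Circular: fix one position, arrange the rest. (10-1)! = 362880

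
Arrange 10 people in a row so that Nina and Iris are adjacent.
Treat as block: (10-1)! × 2! = 362880 × 2 = 725760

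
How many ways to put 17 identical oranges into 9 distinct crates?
C(17+9-1, 9-1) = C(25, 8) = 1081575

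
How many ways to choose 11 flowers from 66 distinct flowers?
C(66,11) = 66!/(11!×55!) = 1074082795968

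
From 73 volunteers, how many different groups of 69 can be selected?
C(73,69) = 73!/(69!×4!) = 1088430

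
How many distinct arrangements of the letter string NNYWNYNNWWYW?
12! / (5! × 3! × 4!) = 27720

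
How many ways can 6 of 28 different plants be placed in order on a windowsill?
P(28,6) = 28!/(28-6)! = 271252800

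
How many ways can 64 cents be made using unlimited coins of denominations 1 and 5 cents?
Coefficient of x^64 in 1/(1-x^1) · 1/(1-x^5). Use j coins of 5 for j = 0..⌊64/5⌋ = 12, the rest in 1s: 12 + 1 = 13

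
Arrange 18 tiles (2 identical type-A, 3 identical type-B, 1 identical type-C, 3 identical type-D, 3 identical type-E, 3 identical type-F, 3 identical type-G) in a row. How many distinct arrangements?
18! / (2! × 3! × 1! × 3! × 3! × 3! × 3!) = 411675264000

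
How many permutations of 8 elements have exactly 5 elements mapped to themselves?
Choose the 5 fixed points C(8,5) = 56, derange the rest: !3 = Σ_{j=0}^{3} (-1)^j·3!/j! = 6 - 6 + 3 - 1 = 2. Product = 56 × 2 = 112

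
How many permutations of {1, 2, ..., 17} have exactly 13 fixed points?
Choose the 13 fixed points C(17,13) = 2380, derange the rest: !4 = Σ_{j=0}^{4} (-1)^j·4!/j! = 24 - 24 + 12 - 4 + 1 = 9. Product = 2380 × 9 = 21420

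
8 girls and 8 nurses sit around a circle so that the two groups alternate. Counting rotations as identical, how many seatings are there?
Fix one of the girls: (8-1)! ways for the remaining girls, × 8! ways for the nurses = 5040 × 40320 = 203212800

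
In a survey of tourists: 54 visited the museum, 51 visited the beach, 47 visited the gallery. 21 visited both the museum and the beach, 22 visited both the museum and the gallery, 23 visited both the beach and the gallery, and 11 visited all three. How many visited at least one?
|A∪B∪C| = 54+51+47-21-22-23+11 = 97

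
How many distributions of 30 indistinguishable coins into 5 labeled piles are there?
C(30+5-1, 5-1) = C(34, 4) = 46376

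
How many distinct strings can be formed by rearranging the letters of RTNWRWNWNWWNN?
13! / (2! × 5! × 1! × 5!) = 216216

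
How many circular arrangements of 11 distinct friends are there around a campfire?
Circular: fix one position, arrange the rest. (11-1)! = 3628800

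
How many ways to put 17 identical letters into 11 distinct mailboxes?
C(17+11-1, 11-1) = C(27, 10) = 8436285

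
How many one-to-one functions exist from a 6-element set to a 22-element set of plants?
P(22,6) = 22!/(22-6)! = 53721360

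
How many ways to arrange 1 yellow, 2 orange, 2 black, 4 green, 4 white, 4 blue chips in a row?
17! / (1! × 2! × 2! × 4! × 4! × 4!) = 6432426000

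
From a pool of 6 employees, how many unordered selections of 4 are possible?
C(6,4) = 6!/(4!×2!) = 15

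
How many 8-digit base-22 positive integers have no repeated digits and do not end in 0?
Last digit: 21 nonzero choices. First digit: 20 (nonzero, ≠last). Middle 6: P(20,6) = 27907200. Total = 11721024000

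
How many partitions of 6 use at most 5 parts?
By conjugation, equals partitions of 6 into parts ≤ 5. Let r_j(i) = number of partitions of i into parts ≤ j, for i = 0..6. r_1(i) = 1 for all i; r_j(i) = r_{j-1}(i) + r_j(i-j). Rows j = 2..5: ≤2: 1 1 2 2 3 3 4; ≤3: 1 1 2 3 4 5 7; ≤4: 1 1 2 3 5 6 9; ≤5: 1 1 2 3 5 7 10. r_5(6) = 10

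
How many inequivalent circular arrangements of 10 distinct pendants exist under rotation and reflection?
(10-1)!/2 = 362880/2 = 181440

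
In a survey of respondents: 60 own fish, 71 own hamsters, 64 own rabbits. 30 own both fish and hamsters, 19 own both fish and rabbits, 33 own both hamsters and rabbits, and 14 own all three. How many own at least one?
|A∪B∪C| = 60+71+64-30-19-33+14 = 127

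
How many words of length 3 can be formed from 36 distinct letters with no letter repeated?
P(36,3) = 36!/(36-3)! = 42840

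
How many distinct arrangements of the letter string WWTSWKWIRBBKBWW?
15! / (1! × 1! × 1! × 6! × 1! × 3! × 2!) = 151351200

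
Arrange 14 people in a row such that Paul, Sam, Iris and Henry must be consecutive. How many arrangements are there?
Treat the 4 as one block: (14-4+1)! × 4! = 39916800 × 24 = 958003200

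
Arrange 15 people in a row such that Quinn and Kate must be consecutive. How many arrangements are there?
Treat the 2 as one block: (15-2+1)! × 2! = 87178291200 × 2 = 174356582400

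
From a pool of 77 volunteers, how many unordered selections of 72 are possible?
C(77,72) = 77!/(72!×5!) = 19757815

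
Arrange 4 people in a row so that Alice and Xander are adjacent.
Treat as block: (4-1)! × 2! = 6 × 2 = 12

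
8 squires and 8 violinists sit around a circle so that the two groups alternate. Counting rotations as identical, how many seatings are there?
Fix one of the squires: (8-1)! ways for the remaining squires, × 8! ways for the violinists = 5040 × 40320 = 203212800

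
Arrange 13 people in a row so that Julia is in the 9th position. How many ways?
Fix one position: (13-1)! = 479001600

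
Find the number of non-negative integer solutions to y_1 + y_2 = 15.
C(15+2-1, 2-1) = C(16, 1) = 16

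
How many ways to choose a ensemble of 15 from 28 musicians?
C(28,15) = 28!/(15!×13!) = 37442160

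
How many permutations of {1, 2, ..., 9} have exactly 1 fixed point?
Choose the 1 fixed point C(9,1) = 9, derange the rest: !8 = Σ_{j=0}^{8} (-1)^j·8!/j! = 40320 - 40320 + 20160 - 6720 + 1680 - 336 + 56 - 8 + 1 = 14833. Product = 9 × 14833 = 133497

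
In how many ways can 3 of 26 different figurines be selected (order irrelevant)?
C(26,3) = 26!/(3!×23!) = 2600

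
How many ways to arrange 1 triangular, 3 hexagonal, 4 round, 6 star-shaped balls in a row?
14! / (1! × 3! × 4! × 6!) = 840840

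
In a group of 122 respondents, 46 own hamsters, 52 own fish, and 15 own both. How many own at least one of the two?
|A∪B| = |A| + |B| - |A∩B| = 46 + 52 - 15 = 83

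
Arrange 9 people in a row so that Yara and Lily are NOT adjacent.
Total - adjacent = 9! - (9-1)!×2 = 362880 - 80640 = 282240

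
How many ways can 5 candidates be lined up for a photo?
5! = 120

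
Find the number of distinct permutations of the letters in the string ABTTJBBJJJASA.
13! / (3! × 1! × 3! × 4! × 2!) = 3603600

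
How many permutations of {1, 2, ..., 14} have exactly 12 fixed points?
Choose the 12 fixed points C(14,12) = 91, derange the rest: !2 = Σ_{j=0}^{2} (-1)^j·2!/j! = 2 - 2 + 1 = 1. Product = 91 × 1 = 91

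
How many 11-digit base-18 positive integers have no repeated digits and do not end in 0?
Last digit: 17 nonzero choices. First digit: 16 (nonzero, ≠last). Middle 9: P(16,9) = 4151347200. Total = 1129166438400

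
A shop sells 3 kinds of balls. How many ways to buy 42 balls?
C(42+3-1, 3-1) = C(44, 2) = 946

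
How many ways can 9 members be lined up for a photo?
9! = 362880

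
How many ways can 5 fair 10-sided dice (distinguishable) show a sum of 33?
Coefficient of x^33 in (x + x² + ... + x^10)^5. By inclusion-exclusion on dice exceeding 10: Σ_j (-1)^j C(5,j)·C(33-1-10j, 4) = C(5,0)·C(32,4) - C(5,1)·C(22,4) + C(5,2)·C(12,4) = 1·35960 - 5·7315 + 10·495 = 4335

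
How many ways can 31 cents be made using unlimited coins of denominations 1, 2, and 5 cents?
Coefficient of x^31 in 1/(1-x^1) · 1/(1-x^2) · 1/(1-x^5). Case on j = number of 5-cent coins (j = 0..6); remainder r = 31 - 5j is made from {1,2} in ⌊r/2⌋+1 ways. r = 31, 26, 21, 16, 11, 6, 1 → 16 + 14 + 11 + 9 + 6 + 4 + 1 = 61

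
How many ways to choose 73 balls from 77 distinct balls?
C(77,73) = 77!/(73!×4!) = 1353275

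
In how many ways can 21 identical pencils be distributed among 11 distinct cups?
C(21+11-1, 11-1) = C(31, 10) = 44352165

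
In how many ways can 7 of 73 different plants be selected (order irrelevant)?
C(73,7) = 73!/(7!×66!) = 1629348612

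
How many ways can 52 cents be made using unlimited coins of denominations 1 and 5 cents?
Coefficient of x^52 in 1/(1-x^1) · 1/(1-x^5). Use j coins of 5 for j = 0..⌊52/5⌋ = 10, the rest in 1s: 10 + 1 = 11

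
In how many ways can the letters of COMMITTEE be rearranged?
9! / (1! × 1! × 2! × 1! × 2! × 2!) = 45360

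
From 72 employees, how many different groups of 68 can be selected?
C(72,68) = 72!/(68!×4!) = 1028790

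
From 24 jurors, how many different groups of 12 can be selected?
C(24,12) = 24!/(12!×12!) = 2704156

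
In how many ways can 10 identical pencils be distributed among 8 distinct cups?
C(10+8-1, 8-1) = C(17, 7) = 19448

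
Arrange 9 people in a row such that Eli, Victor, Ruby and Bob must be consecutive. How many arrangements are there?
Treat the 4 as one block: (9-4+1)! × 4! = 720 × 24 = 17280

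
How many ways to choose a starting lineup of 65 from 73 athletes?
C(73,65) = 73!/(65!×8!) = 13442126049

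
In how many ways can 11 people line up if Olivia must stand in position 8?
Fix one position: (11-1)! = 3628800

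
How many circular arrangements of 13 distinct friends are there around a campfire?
Circular: fix one position, arrange the rest. (13-1)! = 479001600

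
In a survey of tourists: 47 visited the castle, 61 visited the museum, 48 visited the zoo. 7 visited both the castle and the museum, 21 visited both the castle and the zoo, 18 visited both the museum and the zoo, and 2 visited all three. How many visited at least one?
|A∪B∪C| = 47+61+48-7-21-18+2 = 112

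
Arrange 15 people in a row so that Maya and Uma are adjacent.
Treat as block: (15-1)! × 2! = 87178291200 × 2 = 174356582400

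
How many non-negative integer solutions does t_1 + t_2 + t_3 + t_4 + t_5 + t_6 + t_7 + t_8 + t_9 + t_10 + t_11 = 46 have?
C(46+11-1, 11-1) = C(56, 10) = 35607051480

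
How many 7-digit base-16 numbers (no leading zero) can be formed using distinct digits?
First digit: 15 choices (nonzero). Then descending: 15 × 15 × 14 × 13 × 12 × 11 × 10 = 54054000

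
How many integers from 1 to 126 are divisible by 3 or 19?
⌊126/3⌋ + ⌊126/19⌋ - ⌊126/57⌋ = 42 + 6 - 2 = 46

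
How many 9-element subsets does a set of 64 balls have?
C(64,9) = 64!/(9!×55!) = 27540584512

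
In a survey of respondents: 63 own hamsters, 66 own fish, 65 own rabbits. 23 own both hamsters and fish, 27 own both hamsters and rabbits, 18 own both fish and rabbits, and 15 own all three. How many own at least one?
|A∪B∪C| = 63+66+65-23-27-18+15 = 141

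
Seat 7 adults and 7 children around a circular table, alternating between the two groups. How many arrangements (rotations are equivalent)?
Fix one of the adults: (7-1)! ways for the remaining adults, × 7! ways for the children = 720 × 5040 = 3628800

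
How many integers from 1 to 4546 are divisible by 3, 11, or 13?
⌊4546/3⌋+⌊4546/11⌋+⌊4546/13⌋ - ⌊4546/33⌋-⌊4546/39⌋-⌊4546/143⌋ + ⌊4546/429⌋ = 1515+413+349 - 137-116-31 + 10 = 2003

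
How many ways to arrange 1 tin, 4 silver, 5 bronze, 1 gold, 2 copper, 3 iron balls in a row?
16! / (1! × 4! × 5! × 1! × 2! × 3!) = 605404800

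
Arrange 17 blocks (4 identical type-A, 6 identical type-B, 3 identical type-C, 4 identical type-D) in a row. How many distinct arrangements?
17! / (4! × 6! × 3! × 4!) = 142942800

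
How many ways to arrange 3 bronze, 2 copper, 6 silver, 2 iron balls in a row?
13! / (3! × 2! × 6! × 2!) = 360360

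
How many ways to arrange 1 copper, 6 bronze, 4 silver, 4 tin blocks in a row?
15! / (1! × 6! × 4! × 4!) = 3153150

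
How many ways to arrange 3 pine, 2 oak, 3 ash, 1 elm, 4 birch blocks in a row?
13! / (3! × 2! × 3! × 1! × 4!) = 3603600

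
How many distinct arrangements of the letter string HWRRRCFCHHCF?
12! / (2! × 3! × 3! × 1! × 3!) = 1108800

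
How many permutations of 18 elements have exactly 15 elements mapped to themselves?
Choose the 15 fixed points C(18,15) = 816, derange the rest: !3 = Σ_{j=0}^{3} (-1)^j·3!/j! = 6 - 6 + 3 - 1 = 2. Product = 816 × 2 = 1632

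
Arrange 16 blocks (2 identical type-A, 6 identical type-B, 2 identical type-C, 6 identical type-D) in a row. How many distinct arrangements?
16! / (2! × 6! × 2! × 6!) = 10090080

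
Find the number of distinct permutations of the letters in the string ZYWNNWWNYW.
10! / (1! × 3! × 2! × 4!) = 12600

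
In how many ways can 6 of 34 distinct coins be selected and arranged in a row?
P(34,6) = 34!/(34-6)! = 968330880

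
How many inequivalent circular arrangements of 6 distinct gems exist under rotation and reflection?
(6-1)!/2 = 120/2 = 60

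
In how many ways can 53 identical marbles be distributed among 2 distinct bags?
C(53+2-1, 2-1) = C(54, 1) = 54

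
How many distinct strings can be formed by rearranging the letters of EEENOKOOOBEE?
12! / (4! × 5! × 1! × 1! × 1!) = 166320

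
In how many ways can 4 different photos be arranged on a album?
4! = 24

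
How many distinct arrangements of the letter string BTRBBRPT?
8! / (3! × 2! × 2! × 1!) = 1680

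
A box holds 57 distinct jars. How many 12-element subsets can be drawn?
C(57,12) = 57!/(12!×45!) = 707285522580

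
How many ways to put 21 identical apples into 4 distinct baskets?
C(21+4-1, 4-1) = C(24, 3) = 2024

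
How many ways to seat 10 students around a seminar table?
Circular: fix one position, arrange the rest. (10-1)! = 362880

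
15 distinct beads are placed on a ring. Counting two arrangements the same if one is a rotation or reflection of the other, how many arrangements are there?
(15-1)!/2 = 87178291200/2 = 43589145600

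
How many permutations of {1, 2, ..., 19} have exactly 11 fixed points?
Choose the 11 fixed points C(19,11) = 75582, derange the rest: !8 = Σ_{j=0}^{8} (-1)^j·8!/j! = 40320 - 40320 + 20160 - 6720 + 1680 - 336 + 56 - 8 + 1 = 14833. Product = 75582 × 14833 = 1121107806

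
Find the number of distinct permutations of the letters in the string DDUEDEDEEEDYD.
13! / (1! × 1! × 5! × 6!) = 72072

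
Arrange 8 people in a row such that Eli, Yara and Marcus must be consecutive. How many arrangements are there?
Treat the 3 as one block: (8-3+1)! × 3! = 720 × 6 = 4320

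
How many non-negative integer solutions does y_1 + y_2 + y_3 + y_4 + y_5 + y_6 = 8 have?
C(8+6-1, 6-1) = C(13, 5) = 1287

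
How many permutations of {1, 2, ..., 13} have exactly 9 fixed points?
Choose the 9 fixed points C(13,9) = 715, derange the rest: !4 = Σ_{j=0}^{4} (-1)^j·4!/j! = 24 - 24 + 12 - 4 + 1 = 9. Product = 715 × 9 = 6435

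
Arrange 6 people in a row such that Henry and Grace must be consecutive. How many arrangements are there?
Treat the 2 as one block: (6-2+1)! × 2! = 120 × 2 = 240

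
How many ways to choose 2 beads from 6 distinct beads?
C(6,2) = 6!/(2!×4!) = 15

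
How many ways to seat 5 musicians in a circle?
Circular: fix one position, arrange the rest. (5-1)! = 24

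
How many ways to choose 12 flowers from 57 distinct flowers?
C(57,12) = 57!/(12!×45!) = 707285522580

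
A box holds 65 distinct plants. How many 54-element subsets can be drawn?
C(65,54) = 65!/(54!×11!) = 895068996640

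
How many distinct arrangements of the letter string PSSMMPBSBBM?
11! / (3! × 3! × 3! × 2!) = 92400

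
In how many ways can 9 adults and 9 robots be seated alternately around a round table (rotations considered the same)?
Fix one of the adults: (9-1)! ways for the remaining adults, × 9! ways for the robots = 40320 × 362880 = 14631321600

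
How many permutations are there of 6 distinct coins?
6! = 720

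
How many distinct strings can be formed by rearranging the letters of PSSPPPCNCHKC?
12! / (1! × 4! × 1! × 3! × 1! × 2!) = 1663200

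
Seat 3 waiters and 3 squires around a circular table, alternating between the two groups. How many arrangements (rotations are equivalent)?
Fix one of the waiters: (3-1)! ways for the remaining waiters, × 3! ways for the squires = 2 × 6 = 12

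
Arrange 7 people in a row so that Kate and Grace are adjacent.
Treat as block: (7-1)! × 2! = 720 × 2 = 1440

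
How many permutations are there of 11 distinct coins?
11! = 39916800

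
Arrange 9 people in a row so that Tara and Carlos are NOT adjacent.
Total - adjacent = 9! - (9-1)!×2 = 362880 - 80640 = 282240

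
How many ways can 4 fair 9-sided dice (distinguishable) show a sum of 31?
Coefficient of x^31 in (x + x² + ... + x^9)^4. By inclusion-exclusion on dice exceeding 9: Σ_j (-1)^j C(4,j)·C(31-1-9j, 3) = C(4,0)·C(30,3) - C(4,1)·C(21,3) + C(4,2)·C(12,3) - C(4,3)·C(3,3) = 1·4060 - 4·1330 + 6·220 - 4·1 = 56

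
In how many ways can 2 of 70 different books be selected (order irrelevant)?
C(70,2) = 70!/(2!×68!) = 2415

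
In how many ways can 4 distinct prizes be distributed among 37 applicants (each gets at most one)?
P(37,4) = 37!/(37-4)! = 1585080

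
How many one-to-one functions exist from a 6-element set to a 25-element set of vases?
P(25,6) = 25!/(25-6)! = 127512000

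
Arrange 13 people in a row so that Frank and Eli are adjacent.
Treat as block: (13-1)! × 2! = 479001600 × 2 = 958003200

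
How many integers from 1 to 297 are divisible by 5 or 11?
⌊297/5⌋ + ⌊297/11⌋ - ⌊297/55⌋ = 59 + 27 - 5 = 81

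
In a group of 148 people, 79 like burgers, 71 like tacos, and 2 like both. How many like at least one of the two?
|A∪B| = |A| + |B| - |A∩B| = 79 + 71 - 2 = 148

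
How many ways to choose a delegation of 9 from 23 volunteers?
C(23,9) = 23!/(9!×14!) = 817190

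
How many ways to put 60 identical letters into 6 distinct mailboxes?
C(60+6-1, 6-1) = C(65, 5) = 8259888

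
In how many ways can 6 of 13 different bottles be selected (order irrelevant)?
C(13,6) = 13!/(6!×7!) = 1716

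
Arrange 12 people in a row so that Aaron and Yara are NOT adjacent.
Total - adjacent = 12! - (12-1)!×2 = 479001600 - 79833600 = 399168000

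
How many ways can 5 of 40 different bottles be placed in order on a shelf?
P(40,5) = 40!/(40-5)! = 78960960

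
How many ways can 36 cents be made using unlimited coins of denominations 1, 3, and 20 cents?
Coefficient of x^36 in 1/(1-x^1) · 1/(1-x^3) · 1/(1-x^20). Case on j = number of 20-cent coins (j = 0..1); remainder r = 36 - 20j is made from {1,3} in ⌊r/3⌋+1 ways. r = 36, 16 → 13 + 6 = 19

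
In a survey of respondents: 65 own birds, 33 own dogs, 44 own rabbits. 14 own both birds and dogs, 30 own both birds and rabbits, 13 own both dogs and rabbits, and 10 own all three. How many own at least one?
|A∪B∪C| = 65+33+44-14-30-13+10 = 95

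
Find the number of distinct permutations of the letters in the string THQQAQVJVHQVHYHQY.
17! / (4! × 5! × 1! × 2! × 1! × 3! × 1!) = 10291881600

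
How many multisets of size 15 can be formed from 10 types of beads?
C(15+10-1, 10-1) = C(24, 9) = 1307504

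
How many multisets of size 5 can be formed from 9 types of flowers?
C(5+9-1, 9-1) = C(13, 8) = 1287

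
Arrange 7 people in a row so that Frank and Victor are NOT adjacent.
Total - adjacent = 7! - (7-1)!×2 = 5040 - 1440 = 3600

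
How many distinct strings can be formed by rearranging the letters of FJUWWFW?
7! / (2! × 1! × 1! × 3!) = 420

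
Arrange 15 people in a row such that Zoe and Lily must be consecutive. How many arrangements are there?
Treat the 2 as one block: (15-2+1)! × 2! = 87178291200 × 2 = 174356582400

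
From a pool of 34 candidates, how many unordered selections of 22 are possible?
C(34,22) = 34!/(22!×12!) = 548354040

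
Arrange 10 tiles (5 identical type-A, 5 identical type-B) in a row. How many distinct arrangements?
10! / (5! × 5!) = 252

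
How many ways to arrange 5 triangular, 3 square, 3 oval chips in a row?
11! / (5! × 3! × 3!) = 9240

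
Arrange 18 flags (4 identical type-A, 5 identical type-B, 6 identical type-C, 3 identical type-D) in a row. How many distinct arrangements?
18! / (4! × 5! × 6! × 3!) = 514594080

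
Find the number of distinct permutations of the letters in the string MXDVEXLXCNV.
11! / (1! × 1! × 2! × 1! × 3! × 1! × 1! × 1!) = 3326400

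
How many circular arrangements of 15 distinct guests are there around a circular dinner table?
Circular: fix one position, arrange the rest. (15-1)! = 87178291200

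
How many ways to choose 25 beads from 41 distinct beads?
C(41,25) = 41!/(25!×16!) = 103077446706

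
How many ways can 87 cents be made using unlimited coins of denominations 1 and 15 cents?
Coefficient of x^87 in 1/(1-x^1) · 1/(1-x^15). Use j coins of 15 for j = 0..⌊87/15⌋ = 5, the rest in 1s: 5 + 1 = 6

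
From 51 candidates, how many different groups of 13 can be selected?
C(51,13) = 51!/(13!×38!) = 476260169700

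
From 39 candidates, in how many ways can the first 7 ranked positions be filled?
P(39,7) = 39!/(39-7)! = 77519922480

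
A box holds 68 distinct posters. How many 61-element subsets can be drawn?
C(68,61) = 68!/(61!×7!) = 969443904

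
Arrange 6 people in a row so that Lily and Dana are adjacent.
Treat as block: (6-1)! × 2! = 120 × 2 = 240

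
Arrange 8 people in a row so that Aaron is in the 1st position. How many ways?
Fix one position: (8-1)! = 5040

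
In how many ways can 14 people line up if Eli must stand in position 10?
Fix one position: (14-1)! = 6227020800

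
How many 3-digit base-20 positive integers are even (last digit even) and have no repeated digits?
Last∈{0,2,4,6,8,10,12,14,16,18}. Last=0: 342. Last nonzero: 9×18×P(18,1) = 2916. Total = 3258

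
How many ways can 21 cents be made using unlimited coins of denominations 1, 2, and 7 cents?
Coefficient of x^21 in 1/(1-x^1) · 1/(1-x^2) · 1/(1-x^7). Case on j = number of 7-cent coins (j = 0..3); remainder r = 21 - 7j is made from {1,2} in ⌊r/2⌋+1 ways. r = 21, 14, 7, 0 → 11 + 8 + 4 + 1 = 24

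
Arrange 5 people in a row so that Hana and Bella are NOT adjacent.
Total - adjacent = 5! - (5-1)!×2 = 120 - 48 = 72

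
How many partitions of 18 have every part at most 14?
Let r_j(i) = number of partitions of i into parts ≤ j, for i = 0..18. r_1(i) = 1 for all i; r_j(i) = r_{j-1}(i) + r_j(i-j). Rows j = 2..14: ≤2: 1 1 2 2 3 3 4 4 5 5 6 6 7 7 8 8 9 9 10; ≤3: 1 1 2 3 4 5 7 8 10 12 14 16 19 21 24 27 30 33 37; ≤4: 1 1 2 3 5 6 9 11 15 18 23 27 34 39 47 54 64 72 84; ≤5: 1 1 2 3 5 7 10 13 18 23 30 37 47 57 70 84 101 119 141; ≤6: 1 1 2 3 5 7 11 14 20 26 35 44 58 71 90 110 136 163 199; ≤7: 1 1 2 3 5 7 11 15 21 28 38 49 65 82 105 131 164 201 248; ≤8: 1 1 2 3 5 7 11 15 22 29 40 52 70 89 116 146 186 230 288; ≤9: 1 1 2 3 5 7 11 15 22 30 41 54 73 94 123 157 201 252 318; ≤10: 1 1 2 3 5 7 11 15 22 30 42 55 75 97 128 164 212 267 340; ≤11: 1 1 2 3 5 7 11 15 22 30 42 56 76 99 131 169 219 278 355; ≤12: 1 1 2 3 5 7 11 15 22 30 42 56 77 100 133 172 224 285 366; ≤13: 1 1 2 3 5 7 11 15 22 30 42 56 77 101 134 174 227 290 373; ≤14: 1 1 2 3 5 7 11 15 22 30 42 56 77 101 135 175 229 293 378. r_14(18) = 378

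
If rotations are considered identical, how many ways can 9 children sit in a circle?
Circular: fix one position, arrange the rest. (9-1)! = 40320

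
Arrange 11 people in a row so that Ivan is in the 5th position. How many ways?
Fix one position: (11-1)! = 3628800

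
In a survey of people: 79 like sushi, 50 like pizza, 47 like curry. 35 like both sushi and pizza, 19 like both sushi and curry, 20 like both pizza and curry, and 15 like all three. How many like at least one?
|A∪B∪C| = 79+50+47-35-19-20+15 = 117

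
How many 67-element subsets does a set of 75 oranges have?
C(75,67) = 75!/(67!×8!) = 16871053725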